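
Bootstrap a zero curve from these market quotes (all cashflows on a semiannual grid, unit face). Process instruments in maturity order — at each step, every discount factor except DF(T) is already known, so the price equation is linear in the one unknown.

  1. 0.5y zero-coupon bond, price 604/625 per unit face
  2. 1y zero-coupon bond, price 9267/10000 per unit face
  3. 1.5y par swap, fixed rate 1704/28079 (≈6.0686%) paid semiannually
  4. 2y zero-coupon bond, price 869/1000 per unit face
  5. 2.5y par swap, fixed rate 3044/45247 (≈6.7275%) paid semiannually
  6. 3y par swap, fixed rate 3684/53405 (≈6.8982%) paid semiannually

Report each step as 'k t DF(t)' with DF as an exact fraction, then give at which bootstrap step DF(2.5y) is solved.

step 1 [0.5y] zero: DF = P = 604/625 ≈ 0.966400
step 2 [1y] zero: DF = P = 9267/10000 ≈ 0.926700
step 3 [1.5y] swap r/2=852/28079: DF=(1 − 852/28079·(0.966400+0.926700))/(1+852/28079) = 2287/2500 ≈ 0.914800
step 4 [2y] zero: DF = P = 869/1000 ≈ 0.869000
step 5 [2.5y] swap r/2=1522/45247: DF=(1 − 1522/45247·(0.966400+0.926700+0.914800+0.869000))/(1+1522/45247) = 4239/5000 ≈ 0.847800
step 6 [3y] swap r/2=1842/53405: DF=(1 − 1842/53405·(0.966400+0.926700+0.914800+0.869000+0.847800))/(1+1842/53405) = 4079/5000 ≈ 0.815800

1 1/2 604/625
2 1 9267/10000
3 3/2 2287/2500
4 2 869/1000
5 5/2 4239/5000
6 3 4079/5000
DF(2.5y) is solved at step 5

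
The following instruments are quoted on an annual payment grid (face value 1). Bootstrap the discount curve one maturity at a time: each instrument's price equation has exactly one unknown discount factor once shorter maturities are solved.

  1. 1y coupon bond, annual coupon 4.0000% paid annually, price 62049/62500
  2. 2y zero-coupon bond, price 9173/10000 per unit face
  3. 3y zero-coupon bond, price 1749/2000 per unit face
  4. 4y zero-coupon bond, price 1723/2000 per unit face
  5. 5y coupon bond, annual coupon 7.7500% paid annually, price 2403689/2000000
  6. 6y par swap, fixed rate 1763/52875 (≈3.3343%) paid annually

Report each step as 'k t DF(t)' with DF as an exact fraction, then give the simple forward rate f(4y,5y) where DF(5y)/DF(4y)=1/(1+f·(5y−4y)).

step 1 [1y] bond c/1=1/25: DF=(62049/62500 − 1/25·(0))/(1+1/25) = 4773/5000 ≈ 0.954600
step 2 [2y] zero: DF = P = 9173/10000 ≈ 0.917300
step 3 [3y] zero: DF = P = 1749/2000 ≈ 0.874500
step 4 [4y] zero: DF = P = 1723/2000 ≈ 0.861500
step 5 [5y] bond c/1=31/400: DF=(2403689/2000000 − 31/400·(0.954600+0.917300+0.874500+0.861500))/(1+31/400) = 8559/10000 ≈ 0.855900
step 6 [6y] swap r/1=1763/52875: DF=(1 − 1763/52875·(0.954600+0.917300+0.874500+0.861500+0.855900))/(1+1763/52875) = 8237/10000 ≈ 0.823700

1 1 4773/5000
2 2 9173/10000
3 3 1749/2000
4 4 1723/2000
5 5 8559/10000
6 6 8237/10000
f(4y,5y) = ((1723/2000)/(8559/10000) − 1)/(1) = 56/8559 ≈ 0.6543%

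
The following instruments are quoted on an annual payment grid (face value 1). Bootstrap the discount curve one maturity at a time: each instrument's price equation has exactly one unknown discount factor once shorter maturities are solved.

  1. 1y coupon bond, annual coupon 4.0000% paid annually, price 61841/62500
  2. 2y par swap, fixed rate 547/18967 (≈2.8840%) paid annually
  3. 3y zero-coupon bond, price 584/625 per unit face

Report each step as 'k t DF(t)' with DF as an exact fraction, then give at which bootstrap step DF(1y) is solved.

step 1 [1y] bond c/1=1/25: DF=(61841/62500 − 1/25·(0))/(1+1/25) = 4757/5000 ≈ 0.951400
step 2 [2y] swap r/1=547/18967: DF=(1 − 547/18967·(0.951400))/(1+547/18967) = 9453/10000 ≈ 0.945300
step 3 [3y] zero: DF = P = 584/625 ≈ 0.934400

1 1 4757/5000
2 2 9453/10000
3 3 584/625
DF(1y) is solved at step 1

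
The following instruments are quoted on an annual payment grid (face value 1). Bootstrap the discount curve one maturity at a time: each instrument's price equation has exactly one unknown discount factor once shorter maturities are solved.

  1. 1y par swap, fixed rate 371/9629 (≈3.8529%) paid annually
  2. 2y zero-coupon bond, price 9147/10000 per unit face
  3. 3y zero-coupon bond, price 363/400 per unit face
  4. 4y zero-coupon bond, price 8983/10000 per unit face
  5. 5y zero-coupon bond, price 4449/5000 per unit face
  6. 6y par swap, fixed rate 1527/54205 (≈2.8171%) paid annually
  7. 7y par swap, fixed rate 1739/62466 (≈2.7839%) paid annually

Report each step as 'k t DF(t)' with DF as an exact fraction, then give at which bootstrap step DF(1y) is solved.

step 1 [1y] swap r/1=371/9629: DF=(1 − 371/9629·(0))/(1+371/9629) = 9629/10000 ≈ 0.962900
step 2 [2y] zero: DF = P = 9147/10000 ≈ 0.914700
step 3 [3y] zero: DF = P = 363/400 ≈ 0.907500
step 4 [4y] zero: DF = P = 8983/10000 ≈ 0.898300
step 5 [5y] zero: DF = P = 4449/5000 ≈ 0.889800
step 6 [6y] swap r/1=1527/54205: DF=(1 − 1527/54205·(0.962900+0.914700+0.907500+0.898300+0.889800))/(1+1527/54205) = 8473/10000 ≈ 0.847300
step 7 [7y] swap r/1=1739/62466: DF=(1 − 1739/62466·(0.962900+0.914700+0.907500+0.898300+0.889800+0.847300))/(1+1739/62466) = 8261/10000 ≈ 0.826100

1 1 9629/10000
2 2 9147/10000
3 3 363/400
4 4 8983/10000
5 5 4449/5000
6 6 8473/10000
7 7 8261/10000
DF(1y) is solved at step 1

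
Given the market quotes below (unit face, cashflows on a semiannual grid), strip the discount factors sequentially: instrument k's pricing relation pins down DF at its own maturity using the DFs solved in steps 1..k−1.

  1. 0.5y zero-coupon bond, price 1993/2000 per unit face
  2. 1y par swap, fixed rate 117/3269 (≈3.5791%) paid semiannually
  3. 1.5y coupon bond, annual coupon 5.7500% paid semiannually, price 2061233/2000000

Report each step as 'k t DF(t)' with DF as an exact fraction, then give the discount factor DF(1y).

1 1/2 1993/2000
2 1 9649/10000
3 3/2 947/1000
DF(1y) = 9649/10000 ≈ 0.964900

step 1 [0.5y] zero: DF = P = 1993/2000 ≈ 0.996500
step 2 [1y] swap r/2=117/6538: DF=(1 − 117/6538·(0.996500))/(1+117/6538) = 9649/10000 ≈ 0.964900
step 3 [1.5y] bond c/2=23/800: DF=(2061233/2000000 − 23/800·(0.996500+0.964900))/(1+23/800) = 947/1000 ≈ 0.947000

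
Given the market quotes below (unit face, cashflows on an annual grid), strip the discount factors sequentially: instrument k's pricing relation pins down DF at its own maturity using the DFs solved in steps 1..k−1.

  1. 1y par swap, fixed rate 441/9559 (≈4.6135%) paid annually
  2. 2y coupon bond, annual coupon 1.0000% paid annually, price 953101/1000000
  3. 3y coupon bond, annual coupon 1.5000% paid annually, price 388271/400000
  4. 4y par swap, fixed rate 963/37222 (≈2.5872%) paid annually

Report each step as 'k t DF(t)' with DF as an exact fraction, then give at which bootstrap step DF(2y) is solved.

step 1 [1y] swap r/1=441/9559: DF=(1 − 441/9559·(0))/(1+441/9559) = 9559/10000 ≈ 0.955900
step 2 [2y] bond c/1=1/100: DF=(953101/1000000 − 1/100·(0.955900))/(1+1/100) = 4671/5000 ≈ 0.934200
step 3 [3y] bond c/1=3/200: DF=(388271/400000 − 3/200·(0.955900+0.934200))/(1+3/200) = 2321/2500 ≈ 0.928400
step 4 [4y] swap r/1=963/37222: DF=(1 − 963/37222·(0.955900+0.934200+0.928400))/(1+963/37222) = 9037/10000 ≈ 0.903700

1 1 9559/10000
2 2 4671/5000
3 3 2321/2500
4 4 9037/10000
DF(2y) is solved at step 2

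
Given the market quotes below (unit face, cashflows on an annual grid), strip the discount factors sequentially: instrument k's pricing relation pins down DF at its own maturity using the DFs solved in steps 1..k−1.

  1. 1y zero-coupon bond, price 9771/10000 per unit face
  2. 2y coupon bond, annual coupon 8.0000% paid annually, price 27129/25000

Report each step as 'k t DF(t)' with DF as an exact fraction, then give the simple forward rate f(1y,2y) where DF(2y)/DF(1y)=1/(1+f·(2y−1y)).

1 1 9771/10000
2 2 2331/2500
f(1y,2y) = ((9771/10000)/(2331/2500) − 1)/(1) = 149/3108 ≈ 4.7941%

step 1 [1y] zero: DF = P = 9771/10000 ≈ 0.977100
step 2 [2y] bond c/1=2/25: DF=(27129/25000 − 2/25·(0.977100))/(1+2/25) = 2331/2500 ≈ 0.932400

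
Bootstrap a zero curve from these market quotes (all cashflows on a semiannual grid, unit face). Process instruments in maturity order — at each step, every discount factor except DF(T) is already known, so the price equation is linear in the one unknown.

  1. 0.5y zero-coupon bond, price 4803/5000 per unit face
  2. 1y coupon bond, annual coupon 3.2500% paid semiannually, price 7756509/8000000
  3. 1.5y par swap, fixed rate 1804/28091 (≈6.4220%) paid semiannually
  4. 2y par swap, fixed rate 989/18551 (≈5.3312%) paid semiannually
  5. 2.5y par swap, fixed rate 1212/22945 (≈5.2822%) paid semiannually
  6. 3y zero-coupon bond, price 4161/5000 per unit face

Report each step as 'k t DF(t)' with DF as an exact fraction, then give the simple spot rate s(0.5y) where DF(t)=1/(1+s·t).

1 1/2 4803/5000
2 1 9387/10000
3 3/2 4549/5000
4 2 9011/10000
5 5/2 2197/2500
6 3 4161/5000
s(0.5y) = (1/(4803/5000) − 1)/(1/2) = 394/4803 ≈ 8.2032%

step 1 [0.5y] zero: DF = P = 4803/5000 ≈ 0.960600
step 2 [1y] bond c/2=13/800: DF=(7756509/8000000 − 13/800·(0.960600))/(1+13/800) = 9387/10000 ≈ 0.938700
step 3 [1.5y] swap r/2=902/28091: DF=(1 − 902/28091·(0.960600+0.938700))/(1+902/28091) = 4549/5000 ≈ 0.909800
step 4 [2y] swap r/2=989/37102: DF=(1 − 989/37102·(0.960600+0.938700+0.909800))/(1+989/37102) = 9011/10000 ≈ 0.901100
step 5 [2.5y] swap r/2=606/22945: DF=(1 − 606/22945·(0.960600+0.938700+0.909800+0.901100))/(1+606/22945) = 2197/2500 ≈ 0.878800
step 6 [3y] zero: DF = P = 4161/5000 ≈ 0.832200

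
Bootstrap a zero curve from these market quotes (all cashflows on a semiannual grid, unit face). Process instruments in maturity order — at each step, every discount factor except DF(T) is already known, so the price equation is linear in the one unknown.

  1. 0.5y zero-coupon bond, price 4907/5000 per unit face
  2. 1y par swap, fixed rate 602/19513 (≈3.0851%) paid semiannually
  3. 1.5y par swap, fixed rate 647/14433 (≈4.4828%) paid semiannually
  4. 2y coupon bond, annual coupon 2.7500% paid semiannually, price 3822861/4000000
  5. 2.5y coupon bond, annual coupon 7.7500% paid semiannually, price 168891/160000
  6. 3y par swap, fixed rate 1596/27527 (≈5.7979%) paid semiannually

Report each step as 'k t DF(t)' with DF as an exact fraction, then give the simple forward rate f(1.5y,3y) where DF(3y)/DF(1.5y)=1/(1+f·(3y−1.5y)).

1 1/2 4907/5000
2 1 9699/10000
3 3/2 9353/10000
4 2 2259/2500
5 5/2 2187/2500
6 3 2101/2500
f(1.5y,3y) = ((9353/10000)/(2101/2500) − 1)/(3/2) = 949/12606 ≈ 7.5282%

step 1 [0.5y] zero: DF = P = 4907/5000 ≈ 0.981400
step 2 [1y] swap r/2=301/19513: DF=(1 − 301/19513·(0.981400))/(1+301/19513) = 9699/10000 ≈ 0.969900
step 3 [1.5y] swap r/2=647/28866: DF=(1 − 647/28866·(0.981400+0.969900))/(1+647/28866) = 9353/10000 ≈ 0.935300
step 4 [2y] bond c/2=11/800: DF=(3822861/4000000 − 11/800·(0.981400+0.969900+0.935300))/(1+11/800) = 2259/2500 ≈ 0.903600
step 5 [2.5y] bond c/2=31/800: DF=(168891/160000 − 31/800·(0.981400+0.969900+0.935300+0.903600))/(1+31/800) = 2187/2500 ≈ 0.874800
step 6 [3y] swap r/2=798/27527: DF=(1 − 798/27527·(0.981400+0.969900+0.935300+0.903600+0.874800))/(1+798/27527) = 2101/2500 ≈ 0.840400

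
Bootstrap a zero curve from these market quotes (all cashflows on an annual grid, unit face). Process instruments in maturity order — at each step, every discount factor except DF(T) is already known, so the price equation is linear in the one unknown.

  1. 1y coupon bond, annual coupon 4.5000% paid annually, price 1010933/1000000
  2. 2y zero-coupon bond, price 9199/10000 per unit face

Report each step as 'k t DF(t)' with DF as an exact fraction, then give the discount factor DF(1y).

step 1 [1y] bond c/1=9/200: DF=(1010933/1000000 − 9/200·(0))/(1+9/200) = 4837/5000 ≈ 0.967400
step 2 [2y] zero: DF = P = 9199/10000 ≈ 0.919900

1 1 4837/5000
2 2 9199/10000
DF(1y) = 4837/5000 ≈ 0.967400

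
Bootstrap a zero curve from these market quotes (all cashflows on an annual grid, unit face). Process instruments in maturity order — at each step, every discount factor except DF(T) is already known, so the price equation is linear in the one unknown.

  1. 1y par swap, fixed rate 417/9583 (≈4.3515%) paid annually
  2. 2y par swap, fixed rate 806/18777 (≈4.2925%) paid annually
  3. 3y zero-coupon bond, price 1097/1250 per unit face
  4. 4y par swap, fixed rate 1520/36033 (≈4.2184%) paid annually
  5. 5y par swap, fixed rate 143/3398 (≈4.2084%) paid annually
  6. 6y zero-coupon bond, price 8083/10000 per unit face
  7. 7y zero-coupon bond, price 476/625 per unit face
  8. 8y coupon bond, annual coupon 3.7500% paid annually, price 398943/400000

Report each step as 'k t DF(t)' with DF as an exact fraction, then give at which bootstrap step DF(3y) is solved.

step 1 [1y] swap r/1=417/9583: DF=(1 − 417/9583·(0))/(1+417/9583) = 9583/10000 ≈ 0.958300
step 2 [2y] swap r/1=806/18777: DF=(1 − 806/18777·(0.958300))/(1+806/18777) = 4597/5000 ≈ 0.919400
step 3 [3y] zero: DF = P = 1097/1250 ≈ 0.877600
step 4 [4y] swap r/1=1520/36033: DF=(1 − 1520/36033·(0.958300+0.919400+0.877600))/(1+1520/36033) = 106/125 ≈ 0.848000
step 5 [5y] swap r/1=143/3398: DF=(1 − 143/3398·(0.958300+0.919400+0.877600+0.848000))/(1+143/3398) = 8141/10000 ≈ 0.814100
step 6 [6y] zero: DF = P = 8083/10000 ≈ 0.808300
step 7 [7y] zero: DF = P = 476/625 ≈ 0.761600
step 8 [8y] bond c/1=3/80: DF=(398943/400000 − 3/80·(0.958300+0.919400+0.877600+0.848000+0.814100+0.808300+0.761600))/(1+3/80) = 7449/10000 ≈ 0.744900

1 1 9583/10000
2 2 4597/5000
3 3 1097/1250
4 4 106/125
5 5 8141/10000
6 6 8083/10000
7 7 476/625
8 8 7449/10000
DF(3y) is solved at step 3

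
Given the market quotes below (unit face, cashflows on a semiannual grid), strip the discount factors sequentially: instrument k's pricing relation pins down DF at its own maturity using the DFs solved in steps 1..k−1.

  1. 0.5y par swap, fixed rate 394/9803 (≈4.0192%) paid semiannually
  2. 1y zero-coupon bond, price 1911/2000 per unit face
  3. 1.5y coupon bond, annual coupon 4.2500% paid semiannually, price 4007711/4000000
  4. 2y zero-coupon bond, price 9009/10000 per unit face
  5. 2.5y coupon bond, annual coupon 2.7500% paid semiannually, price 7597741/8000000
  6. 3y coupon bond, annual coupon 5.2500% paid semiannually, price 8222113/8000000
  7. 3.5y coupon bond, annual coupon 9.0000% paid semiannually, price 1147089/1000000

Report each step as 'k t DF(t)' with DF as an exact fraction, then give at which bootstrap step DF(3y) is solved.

1 1/2 9803/10000
2 1 1911/2000
3 3/2 588/625
4 2 9009/10000
5 5/2 1107/1250
6 3 4411/5000
7 7/2 8589/10000
DF(3y) is solved at step 6

step 1 [0.5y] swap r/2=197/9803: DF=(1 − 197/9803·(0))/(1+197/9803) = 9803/10000 ≈ 0.980300
step 2 [1y] zero: DF = P = 1911/2000 ≈ 0.955500
step 3 [1.5y] bond c/2=17/800: DF=(4007711/4000000 − 17/800·(0.980300+0.955500))/(1+17/800) = 588/625 ≈ 0.940800
step 4 [2y] zero: DF = P = 9009/10000 ≈ 0.900900
step 5 [2.5y] bond c/2=11/800: DF=(7597741/8000000 − 11/800·(0.980300+0.955500+0.940800+0.900900))/(1+11/800) = 1107/1250 ≈ 0.885600
step 6 [3y] bond c/2=21/800: DF=(8222113/8000000 − 21/800·(0.980300+0.955500+0.940800+0.900900+0.885600))/(1+21/800) = 4411/5000 ≈ 0.882200
step 7 [3.5y] bond c/2=9/200: DF=(1147089/1000000 − 9/200·(0.980300+0.955500+0.940800+0.900900+0.885600+0.882200))/(1+9/200) = 8589/10000 ≈ 0.858900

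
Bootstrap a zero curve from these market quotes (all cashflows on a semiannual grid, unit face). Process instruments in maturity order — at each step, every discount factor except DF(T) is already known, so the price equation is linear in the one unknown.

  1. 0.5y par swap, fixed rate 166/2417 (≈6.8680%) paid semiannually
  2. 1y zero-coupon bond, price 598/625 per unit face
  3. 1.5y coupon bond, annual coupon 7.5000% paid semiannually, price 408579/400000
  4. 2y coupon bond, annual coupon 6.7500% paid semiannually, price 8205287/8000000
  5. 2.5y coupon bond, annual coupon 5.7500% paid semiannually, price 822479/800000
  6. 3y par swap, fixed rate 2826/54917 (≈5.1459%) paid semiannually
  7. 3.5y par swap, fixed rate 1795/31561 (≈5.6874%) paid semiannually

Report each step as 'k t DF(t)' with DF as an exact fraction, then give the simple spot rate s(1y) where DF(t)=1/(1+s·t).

1 1/2 2417/2500
2 1 598/625
3 3/2 183/200
4 2 1799/2000
5 5/2 8949/10000
6 3 8587/10000
7 7/2 1641/2000
s(1y) = (1/(598/625) − 1)/(1) = 27/598 ≈ 4.5151%

step 1 [0.5y] swap r/2=83/2417: DF=(1 − 83/2417·(0))/(1+83/2417) = 2417/2500 ≈ 0.966800
step 2 [1y] zero: DF = P = 598/625 ≈ 0.956800
step 3 [1.5y] bond c/2=3/80: DF=(408579/400000 − 3/80·(0.966800+0.956800))/(1+3/80) = 183/200 ≈ 0.915000
step 4 [2y] bond c/2=27/800: DF=(8205287/8000000 − 27/800·(0.966800+0.956800+0.915000))/(1+27/800) = 1799/2000 ≈ 0.899500
step 5 [2.5y] bond c/2=23/800: DF=(822479/800000 − 23/800·(0.966800+0.956800+0.915000+0.899500))/(1+23/800) = 8949/10000 ≈ 0.894900
step 6 [3y] swap r/2=1413/54917: DF=(1 − 1413/54917·(0.966800+0.956800+0.915000+0.899500+0.894900))/(1+1413/54917) = 8587/10000 ≈ 0.858700
step 7 [3.5y] swap r/2=1795/63122: DF=(1 − 1795/63122·(0.966800+0.956800+0.915000+0.899500+0.894900+0.858700))/(1+1795/63122) = 1641/2000 ≈ 0.820500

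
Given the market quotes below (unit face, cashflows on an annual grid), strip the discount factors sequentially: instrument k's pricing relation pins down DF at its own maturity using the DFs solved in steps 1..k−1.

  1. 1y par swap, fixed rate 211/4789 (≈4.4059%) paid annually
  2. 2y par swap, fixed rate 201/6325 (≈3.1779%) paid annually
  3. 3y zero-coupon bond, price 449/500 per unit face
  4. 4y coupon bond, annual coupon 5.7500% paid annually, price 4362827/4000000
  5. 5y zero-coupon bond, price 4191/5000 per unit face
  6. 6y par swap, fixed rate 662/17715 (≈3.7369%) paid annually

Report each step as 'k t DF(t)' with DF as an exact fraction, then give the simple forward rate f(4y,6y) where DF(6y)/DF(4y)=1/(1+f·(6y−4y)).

step 1 [1y] swap r/1=211/4789: DF=(1 − 211/4789·(0))/(1+211/4789) = 4789/5000 ≈ 0.957800
step 2 [2y] swap r/1=201/6325: DF=(1 − 201/6325·(0.957800))/(1+201/6325) = 9397/10000 ≈ 0.939700
step 3 [3y] zero: DF = P = 449/500 ≈ 0.898000
step 4 [4y] bond c/1=23/400: DF=(4362827/4000000 − 23/400·(0.957800+0.939700+0.898000))/(1+23/400) = 4397/5000 ≈ 0.879400
step 5 [5y] zero: DF = P = 4191/5000 ≈ 0.838200
step 6 [6y] swap r/1=662/17715: DF=(1 − 662/17715·(0.957800+0.939700+0.898000+0.879400+0.838200))/(1+662/17715) = 4007/5000 ≈ 0.801400

1 1 4789/5000
2 2 9397/10000
3 3 449/500
4 4 4397/5000
5 5 4191/5000
6 6 4007/5000
f(4y,6y) = ((4397/5000)/(4007/5000) − 1)/(2) = 195/4007 ≈ 4.8665%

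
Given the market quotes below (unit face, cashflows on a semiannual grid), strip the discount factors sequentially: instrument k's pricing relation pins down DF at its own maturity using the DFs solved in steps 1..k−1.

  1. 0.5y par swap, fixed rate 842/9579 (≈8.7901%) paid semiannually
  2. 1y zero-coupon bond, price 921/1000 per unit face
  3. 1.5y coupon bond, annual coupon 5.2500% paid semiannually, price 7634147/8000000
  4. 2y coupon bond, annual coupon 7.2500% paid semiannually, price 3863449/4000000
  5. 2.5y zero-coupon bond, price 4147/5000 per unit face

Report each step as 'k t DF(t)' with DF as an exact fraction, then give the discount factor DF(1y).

step 1 [0.5y] swap r/2=421/9579: DF=(1 − 421/9579·(0))/(1+421/9579) = 9579/10000 ≈ 0.957900
step 2 [1y] zero: DF = P = 921/1000 ≈ 0.921000
step 3 [1.5y] bond c/2=21/800: DF=(7634147/8000000 − 21/800·(0.957900+0.921000))/(1+21/800) = 4409/5000 ≈ 0.881800
step 4 [2y] bond c/2=29/800: DF=(3863449/4000000 − 29/800·(0.957900+0.921000+0.881800))/(1+29/800) = 1671/2000 ≈ 0.835500
step 5 [2.5y] zero: DF = P = 4147/5000 ≈ 0.829400

1 1/2 9579/10000
2 1 921/1000
3 3/2 4409/5000
4 2 1671/2000
5 5/2 4147/5000
DF(1y) = 921/1000 ≈ 0.921000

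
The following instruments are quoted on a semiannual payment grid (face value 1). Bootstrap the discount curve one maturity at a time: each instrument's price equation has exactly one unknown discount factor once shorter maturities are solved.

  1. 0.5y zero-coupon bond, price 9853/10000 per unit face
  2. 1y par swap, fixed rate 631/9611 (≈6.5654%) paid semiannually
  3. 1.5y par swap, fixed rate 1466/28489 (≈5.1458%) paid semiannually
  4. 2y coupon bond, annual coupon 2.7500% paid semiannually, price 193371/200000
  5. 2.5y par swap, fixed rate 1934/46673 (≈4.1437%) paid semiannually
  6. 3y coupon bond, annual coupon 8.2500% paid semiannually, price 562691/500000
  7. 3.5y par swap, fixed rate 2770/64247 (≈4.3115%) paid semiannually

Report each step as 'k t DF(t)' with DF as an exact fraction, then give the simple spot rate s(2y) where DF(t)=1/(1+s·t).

1 1/2 9853/10000
2 1 9369/10000
3 3/2 9267/10000
4 2 9151/10000
5 5/2 9033/10000
6 3 8959/10000
7 7/2 1723/2000
s(2y) = (1/(9151/10000) − 1)/(2) = 849/18302 ≈ 4.6388%

step 1 [0.5y] zero: DF = P = 9853/10000 ≈ 0.985300
step 2 [1y] swap r/2=631/19222: DF=(1 − 631/19222·(0.985300))/(1+631/19222) = 9369/10000 ≈ 0.936900
step 3 [1.5y] swap r/2=733/28489: DF=(1 − 733/28489·(0.985300+0.936900))/(1+733/28489) = 9267/10000 ≈ 0.926700
step 4 [2y] bond c/2=11/800: DF=(193371/200000 − 11/800·(0.985300+0.936900+0.926700))/(1+11/800) = 9151/10000 ≈ 0.915100
step 5 [2.5y] swap r/2=967/46673: DF=(1 − 967/46673·(0.985300+0.936900+0.926700+0.915100))/(1+967/46673) = 9033/10000 ≈ 0.903300
step 6 [3y] bond c/2=33/800: DF=(562691/500000 − 33/800·(0.985300+0.936900+0.926700+0.915100+0.903300))/(1+33/800) = 8959/10000 ≈ 0.895900
step 7 [3.5y] swap r/2=1385/64247: DF=(1 − 1385/64247·(0.985300+0.936900+0.926700+0.915100+0.903300+0.895900))/(1+1385/64247) = 1723/2000 ≈ 0.861500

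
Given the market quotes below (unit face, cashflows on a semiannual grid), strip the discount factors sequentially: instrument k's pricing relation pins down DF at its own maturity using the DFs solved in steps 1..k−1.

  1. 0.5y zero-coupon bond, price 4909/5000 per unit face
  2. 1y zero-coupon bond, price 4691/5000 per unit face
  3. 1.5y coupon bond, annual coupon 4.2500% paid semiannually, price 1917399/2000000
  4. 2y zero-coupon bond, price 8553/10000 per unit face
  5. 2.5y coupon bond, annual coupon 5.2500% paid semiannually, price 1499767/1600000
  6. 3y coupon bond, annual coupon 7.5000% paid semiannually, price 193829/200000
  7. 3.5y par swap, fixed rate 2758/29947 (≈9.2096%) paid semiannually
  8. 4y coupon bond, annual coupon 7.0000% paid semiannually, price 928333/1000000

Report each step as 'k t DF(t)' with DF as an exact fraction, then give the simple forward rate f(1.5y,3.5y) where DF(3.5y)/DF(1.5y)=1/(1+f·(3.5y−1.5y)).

step 1 [0.5y] zero: DF = P = 4909/5000 ≈ 0.981800
step 2 [1y] zero: DF = P = 4691/5000 ≈ 0.938200
step 3 [1.5y] bond c/2=17/800: DF=(1917399/2000000 − 17/800·(0.981800+0.938200))/(1+17/800) = 2247/2500 ≈ 0.898800
step 4 [2y] zero: DF = P = 8553/10000 ≈ 0.855300
step 5 [2.5y] bond c/2=21/800: DF=(1499767/1600000 − 21/800·(0.981800+0.938200+0.898800+0.855300))/(1+21/800) = 4097/5000 ≈ 0.819400
step 6 [3y] bond c/2=3/80: DF=(193829/200000 − 3/80·(0.981800+0.938200+0.898800+0.855300+0.819400))/(1+3/80) = 7717/10000 ≈ 0.771700
step 7 [3.5y] swap r/2=1379/29947: DF=(1 − 1379/29947·(0.981800+0.938200+0.898800+0.855300+0.819400+0.771700))/(1+1379/29947) = 3621/5000 ≈ 0.724200
step 8 [4y] bond c/2=7/200: DF=(928333/1000000 − 7/200·(0.981800+0.938200+0.898800+0.855300+0.819400+0.771700+0.724200))/(1+7/200) = 434/625 ≈ 0.694400

1 1/2 4909/5000
2 1 4691/5000
3 3/2 2247/2500
4 2 8553/10000
5 5/2 4097/5000
6 3 7717/10000
7 7/2 3621/5000
8 4 434/625
f(1.5y,3.5y) = ((2247/2500)/(3621/5000) − 1)/(2) = 291/2414 ≈ 12.0547%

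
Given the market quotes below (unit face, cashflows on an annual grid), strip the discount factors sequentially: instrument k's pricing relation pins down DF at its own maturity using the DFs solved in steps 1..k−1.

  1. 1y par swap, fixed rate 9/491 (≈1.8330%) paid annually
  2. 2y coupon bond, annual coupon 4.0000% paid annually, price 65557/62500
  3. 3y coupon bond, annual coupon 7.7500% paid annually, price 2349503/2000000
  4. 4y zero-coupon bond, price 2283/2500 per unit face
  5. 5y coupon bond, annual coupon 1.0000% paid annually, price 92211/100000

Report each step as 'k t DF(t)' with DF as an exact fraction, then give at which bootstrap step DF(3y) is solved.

step 1 [1y] swap r/1=9/491: DF=(1 − 9/491·(0))/(1+9/491) = 491/500 ≈ 0.982000
step 2 [2y] bond c/1=1/25: DF=(65557/62500 − 1/25·(0.982000))/(1+1/25) = 2427/2500 ≈ 0.970800
step 3 [3y] bond c/1=31/400: DF=(2349503/2000000 − 31/400·(0.982000+0.970800))/(1+31/400) = 4749/5000 ≈ 0.949800
step 4 [4y] zero: DF = P = 2283/2500 ≈ 0.913200
step 5 [5y] bond c/1=1/100: DF=(92211/100000 − 1/100·(0.982000+0.970800+0.949800+0.913200))/(1+1/100) = 547/625 ≈ 0.875200

1 1 491/500
2 2 2427/2500
3 3 4749/5000
4 4 2283/2500
5 5 547/625
DF(3y) is solved at step 3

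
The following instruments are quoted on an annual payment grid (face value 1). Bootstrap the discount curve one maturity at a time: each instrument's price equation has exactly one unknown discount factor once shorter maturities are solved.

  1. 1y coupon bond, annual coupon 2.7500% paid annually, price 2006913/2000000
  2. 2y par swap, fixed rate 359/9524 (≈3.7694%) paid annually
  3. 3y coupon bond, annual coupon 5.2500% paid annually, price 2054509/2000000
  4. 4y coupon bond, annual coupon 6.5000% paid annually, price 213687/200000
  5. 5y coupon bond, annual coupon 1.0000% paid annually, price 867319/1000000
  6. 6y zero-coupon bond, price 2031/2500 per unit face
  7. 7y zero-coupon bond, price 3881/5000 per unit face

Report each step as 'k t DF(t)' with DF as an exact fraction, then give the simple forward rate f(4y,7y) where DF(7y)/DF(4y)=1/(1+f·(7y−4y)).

step 1 [1y] bond c/1=11/400: DF=(2006913/2000000 − 11/400·(0))/(1+11/400) = 4883/5000 ≈ 0.976600
step 2 [2y] swap r/1=359/9524: DF=(1 − 359/9524·(0.976600))/(1+359/9524) = 4641/5000 ≈ 0.928200
step 3 [3y] bond c/1=21/400: DF=(2054509/2000000 − 21/400·(0.976600+0.928200))/(1+21/400) = 881/1000 ≈ 0.881000
step 4 [4y] bond c/1=13/200: DF=(213687/200000 − 13/200·(0.976600+0.928200+0.881000))/(1+13/200) = 2083/2500 ≈ 0.833200
step 5 [5y] bond c/1=1/100: DF=(867319/1000000 − 1/100·(0.976600+0.928200+0.881000+0.833200))/(1+1/100) = 8229/10000 ≈ 0.822900
step 6 [6y] zero: DF = P = 2031/2500 ≈ 0.812400
step 7 [7y] zero: DF = P = 3881/5000 ≈ 0.776200

1 1 4883/5000
2 2 4641/5000
3 3 881/1000
4 4 2083/2500
5 5 8229/10000
6 6 2031/2500
7 7 3881/5000
f(4y,7y) = ((2083/2500)/(3881/5000) − 1)/(3) = 95/3881 ≈ 2.4478%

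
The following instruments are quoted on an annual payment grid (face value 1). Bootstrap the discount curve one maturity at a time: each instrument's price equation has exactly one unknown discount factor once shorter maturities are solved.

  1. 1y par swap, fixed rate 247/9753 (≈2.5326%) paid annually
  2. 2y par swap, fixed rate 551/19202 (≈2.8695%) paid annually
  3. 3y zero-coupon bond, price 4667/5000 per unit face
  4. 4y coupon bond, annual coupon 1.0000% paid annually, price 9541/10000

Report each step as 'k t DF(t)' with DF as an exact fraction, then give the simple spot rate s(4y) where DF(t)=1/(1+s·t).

1 1 9753/10000
2 2 9449/10000
3 3 4667/5000
4 4 2291/2500
s(4y) = (1/(2291/2500) − 1)/(4) = 209/9164 ≈ 2.2807%

step 1 [1y] swap r/1=247/9753: DF=(1 − 247/9753·(0))/(1+247/9753) = 9753/10000 ≈ 0.975300
step 2 [2y] swap r/1=551/19202: DF=(1 − 551/19202·(0.975300))/(1+551/19202) = 9449/10000 ≈ 0.944900
step 3 [3y] zero: DF = P = 4667/5000 ≈ 0.933400
step 4 [4y] bond c/1=1/100: DF=(9541/10000 − 1/100·(0.975300+0.944900+0.933400))/(1+1/100) = 2291/2500 ≈ 0.916400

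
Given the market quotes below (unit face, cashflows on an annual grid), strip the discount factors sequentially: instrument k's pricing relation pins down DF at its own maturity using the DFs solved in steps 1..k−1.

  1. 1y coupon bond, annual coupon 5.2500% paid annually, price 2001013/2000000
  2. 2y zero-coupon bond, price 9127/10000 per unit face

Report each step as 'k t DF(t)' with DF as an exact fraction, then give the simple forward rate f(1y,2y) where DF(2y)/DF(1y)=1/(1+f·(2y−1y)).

1 1 4753/5000
2 2 9127/10000
f(1y,2y) = ((4753/5000)/(9127/10000) − 1)/(1) = 379/9127 ≈ 4.1525%

step 1 [1y] bond c/1=21/400: DF=(2001013/2000000 − 21/400·(0))/(1+21/400) = 4753/5000 ≈ 0.950600
step 2 [2y] zero: DF = P = 9127/10000 ≈ 0.912700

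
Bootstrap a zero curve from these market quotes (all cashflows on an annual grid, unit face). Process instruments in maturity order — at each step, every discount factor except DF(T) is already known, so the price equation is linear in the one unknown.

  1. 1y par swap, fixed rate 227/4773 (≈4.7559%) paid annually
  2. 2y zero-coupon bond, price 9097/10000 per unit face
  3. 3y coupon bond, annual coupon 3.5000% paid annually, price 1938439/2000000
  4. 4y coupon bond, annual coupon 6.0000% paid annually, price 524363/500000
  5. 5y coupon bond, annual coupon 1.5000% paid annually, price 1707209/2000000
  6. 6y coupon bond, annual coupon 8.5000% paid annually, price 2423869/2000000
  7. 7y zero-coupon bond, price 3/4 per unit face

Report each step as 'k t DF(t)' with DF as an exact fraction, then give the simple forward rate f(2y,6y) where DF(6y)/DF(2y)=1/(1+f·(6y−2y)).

step 1 [1y] swap r/1=227/4773: DF=(1 − 227/4773·(0))/(1+227/4773) = 4773/5000 ≈ 0.954600
step 2 [2y] zero: DF = P = 9097/10000 ≈ 0.909700
step 3 [3y] bond c/1=7/200: DF=(1938439/2000000 − 7/200·(0.954600+0.909700))/(1+7/200) = 4367/5000 ≈ 0.873400
step 4 [4y] bond c/1=3/50: DF=(524363/500000 − 3/50·(0.954600+0.909700+0.873400))/(1+3/50) = 1043/1250 ≈ 0.834400
step 5 [5y] bond c/1=3/200: DF=(1707209/2000000 − 3/200·(0.954600+0.909700+0.873400+0.834400))/(1+3/200) = 3941/5000 ≈ 0.788200
step 6 [6y] bond c/1=17/200: DF=(2423869/2000000 − 17/200·(0.954600+0.909700+0.873400+0.834400+0.788200))/(1+17/200) = 3877/5000 ≈ 0.775400
step 7 [7y] zero: DF = P = 3/4 ≈ 0.750000

1 1 4773/5000
2 2 9097/10000
3 3 4367/5000
4 4 1043/1250
5 5 3941/5000
6 6 3877/5000
7 7 3/4
f(2y,6y) = ((9097/10000)/(3877/5000) − 1)/(4) = 1343/31016 ≈ 4.3300%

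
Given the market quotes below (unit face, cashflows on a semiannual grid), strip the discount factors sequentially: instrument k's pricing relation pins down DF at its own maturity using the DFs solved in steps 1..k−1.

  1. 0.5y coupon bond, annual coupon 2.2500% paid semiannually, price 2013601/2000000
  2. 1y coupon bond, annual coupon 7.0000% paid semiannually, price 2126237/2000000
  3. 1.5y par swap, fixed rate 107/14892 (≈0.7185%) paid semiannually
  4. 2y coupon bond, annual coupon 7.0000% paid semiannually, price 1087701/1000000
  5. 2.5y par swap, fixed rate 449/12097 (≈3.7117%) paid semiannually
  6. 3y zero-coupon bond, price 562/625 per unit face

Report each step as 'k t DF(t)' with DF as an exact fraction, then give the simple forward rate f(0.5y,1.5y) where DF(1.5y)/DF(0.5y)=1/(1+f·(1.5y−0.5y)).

step 1 [0.5y] bond c/2=9/800: DF=(2013601/2000000 − 9/800·(0))/(1+9/800) = 2489/2500 ≈ 0.995600
step 2 [1y] bond c/2=7/200: DF=(2126237/2000000 − 7/200·(0.995600))/(1+7/200) = 1987/2000 ≈ 0.993500
step 3 [1.5y] swap r/2=107/29784: DF=(1 − 107/29784·(0.995600+0.993500))/(1+107/29784) = 9893/10000 ≈ 0.989300
step 4 [2y] bond c/2=7/200: DF=(1087701/1000000 − 7/200·(0.995600+0.993500+0.989300))/(1+7/200) = 4751/5000 ≈ 0.950200
step 5 [2.5y] swap r/2=449/24194: DF=(1 − 449/24194·(0.995600+0.993500+0.989300+0.950200))/(1+449/24194) = 4551/5000 ≈ 0.910200
step 6 [3y] zero: DF = P = 562/625 ≈ 0.899200

1 1/2 2489/2500
2 1 1987/2000
3 3/2 9893/10000
4 2 4751/5000
5 5/2 4551/5000
6 3 562/625
f(0.5y,1.5y) = ((2489/2500)/(9893/10000) − 1)/(1) = 63/9893 ≈ 0.6368%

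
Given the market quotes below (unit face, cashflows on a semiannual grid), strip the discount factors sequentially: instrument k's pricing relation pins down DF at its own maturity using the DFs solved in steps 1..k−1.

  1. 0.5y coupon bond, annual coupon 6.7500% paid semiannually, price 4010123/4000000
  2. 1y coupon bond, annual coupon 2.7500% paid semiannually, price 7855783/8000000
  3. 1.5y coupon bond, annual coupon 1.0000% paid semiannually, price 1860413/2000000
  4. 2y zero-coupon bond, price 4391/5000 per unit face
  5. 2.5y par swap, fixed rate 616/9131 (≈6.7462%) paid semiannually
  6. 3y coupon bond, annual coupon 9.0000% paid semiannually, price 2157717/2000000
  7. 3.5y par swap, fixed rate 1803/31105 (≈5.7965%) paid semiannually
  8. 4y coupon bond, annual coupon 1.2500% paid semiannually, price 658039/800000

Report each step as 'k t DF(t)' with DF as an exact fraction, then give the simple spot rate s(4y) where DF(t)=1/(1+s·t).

step 1 [0.5y] bond c/2=27/800: DF=(4010123/4000000 − 27/800·(0))/(1+27/800) = 4849/5000 ≈ 0.969800
step 2 [1y] bond c/2=11/800: DF=(7855783/8000000 − 11/800·(0.969800))/(1+11/800) = 1911/2000 ≈ 0.955500
step 3 [1.5y] bond c/2=1/200: DF=(1860413/2000000 − 1/200·(0.969800+0.955500))/(1+1/200) = 229/250 ≈ 0.916000
step 4 [2y] zero: DF = P = 4391/5000 ≈ 0.878200
step 5 [2.5y] swap r/2=308/9131: DF=(1 − 308/9131·(0.969800+0.955500+0.916000+0.878200))/(1+308/9131) = 423/500 ≈ 0.846000
step 6 [3y] bond c/2=9/200: DF=(2157717/2000000 − 9/200·(0.969800+0.955500+0.916000+0.878200+0.846000))/(1+9/200) = 4179/5000 ≈ 0.835800
step 7 [3.5y] swap r/2=1803/62210: DF=(1 − 1803/62210·(0.969800+0.955500+0.916000+0.878200+0.846000+0.835800))/(1+1803/62210) = 8197/10000 ≈ 0.819700
step 8 [4y] bond c/2=1/160: DF=(658039/800000 − 1/160·(0.969800+0.955500+0.916000+0.878200+0.846000+0.835800+0.819700))/(1+1/160) = 1947/2500 ≈ 0.778800

1 1/2 4849/5000
2 1 1911/2000
3 3/2 229/250
4 2 4391/5000
5 5/2 423/500
6 3 4179/5000
7 7/2 8197/10000
8 4 1947/2500
s(4y) = (1/(1947/2500) − 1)/(4) = 553/7788 ≈ 7.1007%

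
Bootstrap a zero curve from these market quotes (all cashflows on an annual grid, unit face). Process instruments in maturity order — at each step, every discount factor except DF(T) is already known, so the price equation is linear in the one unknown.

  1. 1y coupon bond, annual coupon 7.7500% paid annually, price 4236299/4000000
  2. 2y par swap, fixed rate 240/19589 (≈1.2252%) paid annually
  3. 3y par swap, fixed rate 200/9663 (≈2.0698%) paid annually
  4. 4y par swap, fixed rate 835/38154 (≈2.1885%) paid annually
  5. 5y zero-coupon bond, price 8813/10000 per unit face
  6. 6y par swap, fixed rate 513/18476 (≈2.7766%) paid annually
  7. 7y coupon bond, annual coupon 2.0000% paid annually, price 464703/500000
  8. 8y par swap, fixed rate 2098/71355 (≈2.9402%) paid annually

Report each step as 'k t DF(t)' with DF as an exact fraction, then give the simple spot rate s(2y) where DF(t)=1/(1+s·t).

step 1 [1y] bond c/1=31/400: DF=(4236299/4000000 − 31/400·(0))/(1+31/400) = 9829/10000 ≈ 0.982900
step 2 [2y] swap r/1=240/19589: DF=(1 − 240/19589·(0.982900))/(1+240/19589) = 122/125 ≈ 0.976000
step 3 [3y] swap r/1=200/9663: DF=(1 − 200/9663·(0.982900+0.976000))/(1+200/9663) = 47/50 ≈ 0.940000
step 4 [4y] swap r/1=835/38154: DF=(1 − 835/38154·(0.982900+0.976000+0.940000))/(1+835/38154) = 1833/2000 ≈ 0.916500
step 5 [5y] zero: DF = P = 8813/10000 ≈ 0.881300
step 6 [6y] swap r/1=513/18476: DF=(1 − 513/18476·(0.982900+0.976000+0.940000+0.916500+0.881300))/(1+513/18476) = 8461/10000 ≈ 0.846100
step 7 [7y] bond c/1=1/50: DF=(464703/500000 − 1/50·(0.982900+0.976000+0.940000+0.916500+0.881300+0.846100))/(1+1/50) = 321/400 ≈ 0.802500
step 8 [8y] swap r/1=2098/71355: DF=(1 − 2098/71355·(0.982900+0.976000+0.940000+0.916500+0.881300+0.846100+0.802500))/(1+2098/71355) = 3951/5000 ≈ 0.790200

1 1 9829/10000
2 2 122/125
3 3 47/50
4 4 1833/2000
5 5 8813/10000
6 6 8461/10000
7 7 321/400
8 8 3951/5000
s(2y) = (1/(122/125) − 1)/(2) = 3/244 ≈ 1.2295%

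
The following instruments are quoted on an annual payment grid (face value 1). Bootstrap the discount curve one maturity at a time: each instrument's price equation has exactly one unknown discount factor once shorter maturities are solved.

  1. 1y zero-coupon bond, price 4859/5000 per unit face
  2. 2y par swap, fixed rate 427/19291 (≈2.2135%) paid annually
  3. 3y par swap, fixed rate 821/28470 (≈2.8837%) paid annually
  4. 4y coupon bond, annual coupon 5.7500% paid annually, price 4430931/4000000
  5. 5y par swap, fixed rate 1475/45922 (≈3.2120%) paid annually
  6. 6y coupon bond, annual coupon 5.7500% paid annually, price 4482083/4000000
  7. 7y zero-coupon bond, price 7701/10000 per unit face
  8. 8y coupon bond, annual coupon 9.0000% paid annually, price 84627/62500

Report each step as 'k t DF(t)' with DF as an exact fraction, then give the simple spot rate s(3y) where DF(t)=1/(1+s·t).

step 1 [1y] zero: DF = P = 4859/5000 ≈ 0.971800
step 2 [2y] swap r/1=427/19291: DF=(1 − 427/19291·(0.971800))/(1+427/19291) = 9573/10000 ≈ 0.957300
step 3 [3y] swap r/1=821/28470: DF=(1 − 821/28470·(0.971800+0.957300))/(1+821/28470) = 9179/10000 ≈ 0.917900
step 4 [4y] bond c/1=23/400: DF=(4430931/4000000 − 23/400·(0.971800+0.957300+0.917900))/(1+23/400) = 8927/10000 ≈ 0.892700
step 5 [5y] swap r/1=1475/45922: DF=(1 − 1475/45922·(0.971800+0.957300+0.917900+0.892700))/(1+1475/45922) = 341/400 ≈ 0.852500
step 6 [6y] bond c/1=23/400: DF=(4482083/4000000 − 23/400·(0.971800+0.957300+0.917900+0.892700+0.852500))/(1+23/400) = 8099/10000 ≈ 0.809900
step 7 [7y] zero: DF = P = 7701/10000 ≈ 0.770100
step 8 [8y] bond c/1=9/100: DF=(84627/62500 − 9/100·(0.971800+0.957300+0.917900+0.892700+0.852500+0.809900+0.770100))/(1+9/100) = 3663/5000 ≈ 0.732600

1 1 4859/5000
2 2 9573/10000
3 3 9179/10000
4 4 8927/10000
5 5 341/400
6 6 8099/10000
7 7 7701/10000
8 8 3663/5000
s(3y) = (1/(9179/10000) − 1)/(3) = 821/27537 ≈ 2.9814%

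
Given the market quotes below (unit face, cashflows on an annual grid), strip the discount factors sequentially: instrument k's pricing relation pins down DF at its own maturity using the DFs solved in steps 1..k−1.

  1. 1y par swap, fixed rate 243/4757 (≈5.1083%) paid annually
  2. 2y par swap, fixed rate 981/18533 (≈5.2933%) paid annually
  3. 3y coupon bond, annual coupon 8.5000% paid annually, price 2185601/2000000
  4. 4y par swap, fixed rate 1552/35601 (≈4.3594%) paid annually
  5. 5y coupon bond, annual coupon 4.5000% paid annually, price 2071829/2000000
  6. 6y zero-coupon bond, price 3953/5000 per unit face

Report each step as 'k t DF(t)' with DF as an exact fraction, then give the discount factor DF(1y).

step 1 [1y] swap r/1=243/4757: DF=(1 − 243/4757·(0))/(1+243/4757) = 4757/5000 ≈ 0.951400
step 2 [2y] swap r/1=981/18533: DF=(1 − 981/18533·(0.951400))/(1+981/18533) = 9019/10000 ≈ 0.901900
step 3 [3y] bond c/1=17/200: DF=(2185601/2000000 − 17/200·(0.951400+0.901900))/(1+17/200) = 431/500 ≈ 0.862000
step 4 [4y] swap r/1=1552/35601: DF=(1 − 1552/35601·(0.951400+0.901900+0.862000))/(1+1552/35601) = 528/625 ≈ 0.844800
step 5 [5y] bond c/1=9/200: DF=(2071829/2000000 − 9/200·(0.951400+0.901900+0.862000+0.844800))/(1+9/200) = 419/500 ≈ 0.838000
step 6 [6y] zero: DF = P = 3953/5000 ≈ 0.790600

1 1 4757/5000
2 2 9019/10000
3 3 431/500
4 4 528/625
5 5 419/500
6 6 3953/5000
DF(1y) = 4757/5000 ≈ 0.951400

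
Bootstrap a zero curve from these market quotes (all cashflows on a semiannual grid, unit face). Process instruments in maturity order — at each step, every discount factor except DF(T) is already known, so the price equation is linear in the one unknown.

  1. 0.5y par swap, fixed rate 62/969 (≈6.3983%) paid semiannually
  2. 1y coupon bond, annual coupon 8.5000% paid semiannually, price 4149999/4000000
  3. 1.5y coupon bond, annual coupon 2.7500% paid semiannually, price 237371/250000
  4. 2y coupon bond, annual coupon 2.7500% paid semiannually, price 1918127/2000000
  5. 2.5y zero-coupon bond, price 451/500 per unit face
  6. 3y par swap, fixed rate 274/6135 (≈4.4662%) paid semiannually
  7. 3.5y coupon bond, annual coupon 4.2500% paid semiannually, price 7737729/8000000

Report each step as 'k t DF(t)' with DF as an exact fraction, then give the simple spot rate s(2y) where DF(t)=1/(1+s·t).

1 1/2 969/1000
2 1 9557/10000
3 3/2 1821/2000
4 2 2269/2500
5 5/2 451/500
6 3 8767/10000
7 7/2 4161/5000
s(2y) = (1/(2269/2500) − 1)/(2) = 231/4538 ≈ 5.0903%

step 1 [0.5y] swap r/2=31/969: DF=(1 − 31/969·(0))/(1+31/969) = 969/1000 ≈ 0.969000
step 2 [1y] bond c/2=17/400: DF=(4149999/4000000 − 17/400·(0.969000))/(1+17/400) = 9557/10000 ≈ 0.955700
step 3 [1.5y] bond c/2=11/800: DF=(237371/250000 − 11/800·(0.969000+0.955700))/(1+11/800) = 1821/2000 ≈ 0.910500
step 4 [2y] bond c/2=11/800: DF=(1918127/2000000 − 11/800·(0.969000+0.955700+0.910500))/(1+11/800) = 2269/2500 ≈ 0.907600
step 5 [2.5y] zero: DF = P = 451/500 ≈ 0.902000
step 6 [3y] swap r/2=137/6135: DF=(1 − 137/6135·(0.969000+0.955700+0.910500+0.907600+0.902000))/(1+137/6135) = 8767/10000 ≈ 0.876700
step 7 [3.5y] bond c/2=17/800: DF=(7737729/8000000 − 17/800·(0.969000+0.955700+0.910500+0.907600+0.902000+0.876700))/(1+17/800) = 4161/5000 ≈ 0.832200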